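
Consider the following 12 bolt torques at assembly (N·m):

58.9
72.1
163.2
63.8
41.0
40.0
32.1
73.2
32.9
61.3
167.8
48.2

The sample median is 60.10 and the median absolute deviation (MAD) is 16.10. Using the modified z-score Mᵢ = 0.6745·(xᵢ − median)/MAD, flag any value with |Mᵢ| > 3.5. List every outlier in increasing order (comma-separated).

163.2, 167.8

|Mᵢ| > 3.5 ⇔ |xᵢ − 60.10| > 3.5·16.10/0.6745 = 83.54.
So outliers lie outside [-23.44, 143.64].
163.2: M = 4.32 → outlier.
167.8: M = 4.51 → outlier.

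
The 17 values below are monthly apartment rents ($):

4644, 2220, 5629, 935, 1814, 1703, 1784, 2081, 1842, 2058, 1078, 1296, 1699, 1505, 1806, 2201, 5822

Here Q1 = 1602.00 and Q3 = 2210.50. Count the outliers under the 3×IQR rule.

IQR = 608.50; fences at 1602.00 − 1825.50 = -223.50 and 2210.50 + 1825.50 = 4036.00.
Outside the cutoffs: 4644, 5629, 5822.

3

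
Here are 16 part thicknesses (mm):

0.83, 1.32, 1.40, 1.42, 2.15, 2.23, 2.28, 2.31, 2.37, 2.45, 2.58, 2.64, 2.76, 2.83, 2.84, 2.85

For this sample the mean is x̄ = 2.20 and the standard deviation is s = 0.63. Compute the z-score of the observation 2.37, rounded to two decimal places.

0.27

z = (2.37 − 2.20) / 0.63 = 0.27.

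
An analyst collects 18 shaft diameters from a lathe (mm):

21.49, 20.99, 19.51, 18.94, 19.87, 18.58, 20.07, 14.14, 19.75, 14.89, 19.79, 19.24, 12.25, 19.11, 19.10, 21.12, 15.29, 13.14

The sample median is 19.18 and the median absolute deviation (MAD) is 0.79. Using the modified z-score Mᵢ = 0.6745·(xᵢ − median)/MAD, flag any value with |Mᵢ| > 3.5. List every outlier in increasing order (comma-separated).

|Mᵢ| > 3.5 ⇔ |xᵢ − 19.18| > 3.5·0.79/0.6745 = 4.10.
So outliers lie outside [15.08, 23.28].
12.25: M = -5.92 → outlier.
13.14: M = -5.16 → outlier.
14.14: M = -4.30 → outlier.
14.89: M = -3.66 → outlier.

12.25, 13.14, 14.14, 14.89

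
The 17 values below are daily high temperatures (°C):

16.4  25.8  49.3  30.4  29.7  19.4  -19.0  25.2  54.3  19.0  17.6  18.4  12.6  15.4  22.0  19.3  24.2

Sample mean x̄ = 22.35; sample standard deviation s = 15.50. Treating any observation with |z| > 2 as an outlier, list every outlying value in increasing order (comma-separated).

-19.0, 54.3

Cutoffs at x̄ ± 2s: 22.35 ± 2·15.50 = [-8.65, 53.35].
-19.0: z = -2.67, |z| > 2 → outlier.
54.3: z = 2.06, |z| > 2 → outlier.
Every other value lies within [-8.65, 53.35].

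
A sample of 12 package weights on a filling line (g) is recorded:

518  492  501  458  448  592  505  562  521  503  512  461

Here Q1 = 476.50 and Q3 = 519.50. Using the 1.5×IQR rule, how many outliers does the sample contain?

IQR = 43.00; fences at 476.50 − 64.50 = 412.00 and 519.50 + 64.50 = 584.00.
Outside the cutoffs: 592.

1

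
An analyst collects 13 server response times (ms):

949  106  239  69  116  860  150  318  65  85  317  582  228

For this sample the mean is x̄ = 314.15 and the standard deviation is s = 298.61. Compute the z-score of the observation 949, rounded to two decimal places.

z = (949 − 314.15) / 298.61 = 2.13.

2.13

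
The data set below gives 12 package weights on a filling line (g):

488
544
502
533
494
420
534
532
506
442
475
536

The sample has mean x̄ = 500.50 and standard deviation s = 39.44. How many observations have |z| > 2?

1

Cutoffs: x̄ ± 2s = [421.62, 579.38].
Outside the cutoffs: 420.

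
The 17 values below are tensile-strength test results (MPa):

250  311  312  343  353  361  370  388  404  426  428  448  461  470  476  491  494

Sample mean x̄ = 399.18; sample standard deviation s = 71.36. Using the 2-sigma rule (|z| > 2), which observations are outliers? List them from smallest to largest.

Cutoffs at x̄ ± 2s: 399.18 ± 2·71.36 = [256.46, 541.90].
250: z = -2.09, |z| > 2 → outlier.
Every other value lies within [256.46, 541.90].

250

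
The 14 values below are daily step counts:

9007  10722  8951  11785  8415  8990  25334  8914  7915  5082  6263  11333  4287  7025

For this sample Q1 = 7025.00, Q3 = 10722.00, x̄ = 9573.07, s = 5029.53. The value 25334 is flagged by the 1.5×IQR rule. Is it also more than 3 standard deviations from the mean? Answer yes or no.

z = (25334 − 9573.07) / 5029.53 = 3.13.
|z| = 3.13 > 3.

yes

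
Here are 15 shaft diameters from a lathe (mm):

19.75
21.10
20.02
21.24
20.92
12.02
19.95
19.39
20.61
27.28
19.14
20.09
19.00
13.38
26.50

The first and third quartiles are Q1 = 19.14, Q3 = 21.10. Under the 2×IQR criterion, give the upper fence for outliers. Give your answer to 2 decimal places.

25.02

IQR = Q3 − Q1 = 21.10 − 19.14 = 1.96.
Lower fence = Q1 − 2·IQR = 19.14 − 3.92 = 15.22.
Upper fence = Q3 + 2·IQR = 21.10 + 3.92 = 25.02.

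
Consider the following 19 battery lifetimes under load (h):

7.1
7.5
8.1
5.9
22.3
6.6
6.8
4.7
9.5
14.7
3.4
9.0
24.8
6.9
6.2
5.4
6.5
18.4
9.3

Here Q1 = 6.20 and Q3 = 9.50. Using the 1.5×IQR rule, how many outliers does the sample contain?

4

IQR = 3.30; fences at 6.20 − 4.95 = 1.25 and 9.50 + 4.95 = 14.45.
Outside the cutoffs: 14.7, 18.4, 22.3, 24.8.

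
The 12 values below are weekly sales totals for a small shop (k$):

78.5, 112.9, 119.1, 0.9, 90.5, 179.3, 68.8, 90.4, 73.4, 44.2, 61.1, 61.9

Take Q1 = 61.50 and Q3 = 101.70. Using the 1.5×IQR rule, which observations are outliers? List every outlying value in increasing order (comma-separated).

0.9, 179.3

IQR = Q3 − Q1 = 101.70 − 61.50 = 40.20.
Lower fence = Q1 − 1.5·IQR = 61.50 − 60.30 = 1.20.
Upper fence = Q3 + 1.5·IQR = 101.70 + 60.30 = 162.00.
0.9 < 1.20 → outlier.
179.3 > 162.00 → outlier.
All remaining values lie within [1.20, 162.00].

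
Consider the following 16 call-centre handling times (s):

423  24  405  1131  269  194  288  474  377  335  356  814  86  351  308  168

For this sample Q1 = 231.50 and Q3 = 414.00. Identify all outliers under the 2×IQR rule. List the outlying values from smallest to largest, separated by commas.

814, 1131

IQR = Q3 − Q1 = 414.00 − 231.50 = 182.50.
Lower fence = Q1 − 2·IQR = 231.50 − 365.00 = -133.50.
Upper fence = Q3 + 2·IQR = 414.00 + 365.00 = 779.00.
814 > 779.00 → outlier.
1131 > 779.00 → outlier.
All remaining values lie within [-133.50, 779.00].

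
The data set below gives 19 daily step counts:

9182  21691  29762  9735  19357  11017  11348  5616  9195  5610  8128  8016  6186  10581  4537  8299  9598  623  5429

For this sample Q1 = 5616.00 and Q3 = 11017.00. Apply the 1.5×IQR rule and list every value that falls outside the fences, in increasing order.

19357, 21691, 29762

IQR = Q3 − Q1 = 11017.00 − 5616.00 = 5401.00.
Lower fence = Q1 − 1.5·IQR = 5616.00 − 8101.50 = -2485.50.
Upper fence = Q3 + 1.5·IQR = 11017.00 + 8101.50 = 19118.50.
19357 > 19118.50 → outlier.
21691 > 19118.50 → outlier.
29762 > 19118.50 → outlier.
All remaining values lie within [-2485.50, 19118.50].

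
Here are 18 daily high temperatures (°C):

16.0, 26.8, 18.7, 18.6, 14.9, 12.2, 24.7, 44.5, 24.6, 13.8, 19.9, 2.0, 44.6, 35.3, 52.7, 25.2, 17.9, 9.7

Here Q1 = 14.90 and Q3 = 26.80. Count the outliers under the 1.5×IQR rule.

1

IQR = 11.90; fences at 14.90 − 17.85 = -2.95 and 26.80 + 17.85 = 44.65.
Outside the cutoffs: 52.7.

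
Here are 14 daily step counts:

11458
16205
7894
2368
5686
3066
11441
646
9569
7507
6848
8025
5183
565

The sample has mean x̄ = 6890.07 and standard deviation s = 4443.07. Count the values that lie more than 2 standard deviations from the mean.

Cutoffs: x̄ ± 2s = [-1996.07, 15776.21].
Outside the cutoffs: 16205.

1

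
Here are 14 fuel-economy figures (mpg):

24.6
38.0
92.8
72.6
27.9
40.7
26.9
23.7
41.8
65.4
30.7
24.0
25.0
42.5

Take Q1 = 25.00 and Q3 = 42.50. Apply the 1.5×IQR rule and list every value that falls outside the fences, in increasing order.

72.6, 92.8

IQR = Q3 − Q1 = 42.50 − 25.00 = 17.50.
Lower fence = Q1 − 1.5·IQR = 25.00 − 26.25 = -1.25.
Upper fence = Q3 + 1.5·IQR = 42.50 + 26.25 = 68.75.
72.6 > 68.75 → outlier.
92.8 > 68.75 → outlier.
All remaining values lie within [-1.25, 68.75].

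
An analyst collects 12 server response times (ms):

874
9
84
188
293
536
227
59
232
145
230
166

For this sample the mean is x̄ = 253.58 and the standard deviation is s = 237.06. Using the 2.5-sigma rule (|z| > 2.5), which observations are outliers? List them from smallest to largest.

874

Cutoffs at x̄ ± 2.5s: 253.58 ± 2.5·237.06 = [-339.07, 846.23].
874: z = 2.62, |z| > 2.5 → outlier.
Every other value lies within [-339.07, 846.23].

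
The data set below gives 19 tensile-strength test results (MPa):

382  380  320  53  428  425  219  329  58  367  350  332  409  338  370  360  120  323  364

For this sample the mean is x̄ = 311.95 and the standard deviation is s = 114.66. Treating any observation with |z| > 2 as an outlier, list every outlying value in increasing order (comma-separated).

53, 58

Cutoffs at x̄ ± 2s: 311.95 ± 2·114.66 = [82.63, 541.27].
53: z = -2.26, |z| > 2 → outlier.
58: z = -2.21, |z| > 2 → outlier.
Every other value lies within [82.63, 541.27].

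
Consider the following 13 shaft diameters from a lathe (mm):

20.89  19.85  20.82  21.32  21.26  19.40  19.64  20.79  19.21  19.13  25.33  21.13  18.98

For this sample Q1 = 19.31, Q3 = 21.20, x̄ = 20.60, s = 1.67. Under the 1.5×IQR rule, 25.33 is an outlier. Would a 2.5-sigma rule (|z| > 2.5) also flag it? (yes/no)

z = (25.33 − 20.60) / 1.67 = 2.83.
|z| = 2.83 > 2.5.

yes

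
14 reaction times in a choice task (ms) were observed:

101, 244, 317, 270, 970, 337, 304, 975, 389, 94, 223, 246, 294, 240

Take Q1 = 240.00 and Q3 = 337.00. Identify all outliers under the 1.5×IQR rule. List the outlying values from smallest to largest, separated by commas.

IQR = Q3 − Q1 = 337.00 − 240.00 = 97.00.
Lower fence = Q1 − 1.5·IQR = 240.00 − 145.50 = 94.50.
Upper fence = Q3 + 1.5·IQR = 337.00 + 145.50 = 482.50.
94 < 94.50 → outlier.
970 > 482.50 → outlier.
975 > 482.50 → outlier.
All remaining values lie within [94.50, 482.50].

94, 970, 975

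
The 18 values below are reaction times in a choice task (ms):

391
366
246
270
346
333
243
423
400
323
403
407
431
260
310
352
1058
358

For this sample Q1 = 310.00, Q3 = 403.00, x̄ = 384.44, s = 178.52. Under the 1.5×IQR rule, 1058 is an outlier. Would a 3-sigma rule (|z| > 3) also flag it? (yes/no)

z = (1058 − 384.44) / 178.52 = 3.77.
|z| = 3.77 > 3.

yes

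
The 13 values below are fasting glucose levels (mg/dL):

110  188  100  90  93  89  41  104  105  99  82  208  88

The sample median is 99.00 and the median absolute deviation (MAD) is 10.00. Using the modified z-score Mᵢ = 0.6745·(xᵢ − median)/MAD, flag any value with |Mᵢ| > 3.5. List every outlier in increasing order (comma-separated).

41, 188, 208

|Mᵢ| > 3.5 ⇔ |xᵢ − 99.00| > 3.5·10.00/0.6745 = 51.89.
So outliers lie outside [47.11, 150.89].
41: M = -3.91 → outlier.
188: M = 6.00 → outlier.
208: M = 7.35 → outlier.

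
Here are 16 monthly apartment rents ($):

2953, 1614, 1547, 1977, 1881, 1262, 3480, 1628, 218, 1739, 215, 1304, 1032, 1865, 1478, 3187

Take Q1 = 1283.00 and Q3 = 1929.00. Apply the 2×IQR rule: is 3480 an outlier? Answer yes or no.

IQR = Q3 − Q1 = 1929.00 − 1283.00 = 646.00.
Lower fence = Q1 − 2·IQR = 1283.00 − 1292.00 = -9.00.
Upper fence = Q3 + 2·IQR = 1929.00 + 1292.00 = 3221.00.
3480 lies above the upper fence.

yes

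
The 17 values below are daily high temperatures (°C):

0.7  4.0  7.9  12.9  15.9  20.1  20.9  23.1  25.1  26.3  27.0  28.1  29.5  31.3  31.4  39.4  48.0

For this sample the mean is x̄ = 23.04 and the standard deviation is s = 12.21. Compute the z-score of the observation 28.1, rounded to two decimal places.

0.41

z = (28.1 − 23.04) / 12.21 = 0.41.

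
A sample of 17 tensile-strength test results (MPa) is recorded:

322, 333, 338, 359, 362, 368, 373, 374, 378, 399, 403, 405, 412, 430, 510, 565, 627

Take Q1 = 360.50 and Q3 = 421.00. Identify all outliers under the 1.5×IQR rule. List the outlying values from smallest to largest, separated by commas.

565, 627

IQR = Q3 − Q1 = 421.00 − 360.50 = 60.50.
Lower fence = Q1 − 1.5·IQR = 360.50 − 90.75 = 269.75.
Upper fence = Q3 + 1.5·IQR = 421.00 + 90.75 = 511.75.
565 > 511.75 → outlier.
627 > 511.75 → outlier.
All remaining values lie within [269.75, 511.75].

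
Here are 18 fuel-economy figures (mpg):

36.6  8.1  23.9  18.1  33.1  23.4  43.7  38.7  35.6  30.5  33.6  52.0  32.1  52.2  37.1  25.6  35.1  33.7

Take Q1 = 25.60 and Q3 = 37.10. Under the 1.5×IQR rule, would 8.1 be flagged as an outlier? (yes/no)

yes

IQR = Q3 − Q1 = 37.10 − 25.60 = 11.50.
Lower fence = Q1 − 1.5·IQR = 25.60 − 17.25 = 8.35.
Upper fence = Q3 + 1.5·IQR = 37.10 + 17.25 = 54.35.
8.1 lies below the lower fence.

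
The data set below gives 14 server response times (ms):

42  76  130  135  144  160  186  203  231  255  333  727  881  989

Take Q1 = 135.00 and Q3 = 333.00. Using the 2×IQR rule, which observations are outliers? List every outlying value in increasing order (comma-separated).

881, 989

IQR = Q3 − Q1 = 333.00 − 135.00 = 198.00.
Lower fence = Q1 − 2·IQR = 135.00 − 396.00 = -261.00.
Upper fence = Q3 + 2·IQR = 333.00 + 396.00 = 729.00.
881 > 729.00 → outlier.
989 > 729.00 → outlier.
All remaining values lie within [-261.00, 729.00].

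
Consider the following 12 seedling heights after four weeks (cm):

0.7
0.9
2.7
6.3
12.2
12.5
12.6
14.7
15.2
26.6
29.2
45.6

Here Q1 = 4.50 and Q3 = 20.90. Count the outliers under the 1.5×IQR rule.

1

IQR = 16.40; fences at 4.50 − 24.60 = -20.10 and 20.90 + 24.60 = 45.50.
Outside the cutoffs: 45.6.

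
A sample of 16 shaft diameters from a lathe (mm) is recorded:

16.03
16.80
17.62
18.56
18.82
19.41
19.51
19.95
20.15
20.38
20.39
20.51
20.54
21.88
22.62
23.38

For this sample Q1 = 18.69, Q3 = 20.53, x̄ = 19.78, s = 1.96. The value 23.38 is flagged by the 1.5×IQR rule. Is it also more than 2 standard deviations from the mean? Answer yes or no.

no

z = (23.38 − 19.78) / 1.96 = 1.84.
|z| = 1.84 ≤ 2.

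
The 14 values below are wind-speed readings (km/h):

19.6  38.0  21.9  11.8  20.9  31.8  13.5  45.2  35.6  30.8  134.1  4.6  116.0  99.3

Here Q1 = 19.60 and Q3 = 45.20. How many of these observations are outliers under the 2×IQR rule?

IQR = 25.60; fences at 19.60 − 51.20 = -31.60 and 45.20 + 51.20 = 96.40.
Outside the cutoffs: 99.3, 116.0, 134.1.

3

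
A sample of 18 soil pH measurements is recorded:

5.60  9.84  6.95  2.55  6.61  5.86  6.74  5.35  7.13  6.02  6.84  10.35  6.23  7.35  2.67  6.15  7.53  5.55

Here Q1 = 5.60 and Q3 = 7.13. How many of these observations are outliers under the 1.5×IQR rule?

4

IQR = 1.53; fences at 5.60 − 2.295 = 3.305 and 7.13 + 2.295 = 9.425.
Outside the cutoffs: 2.55, 2.67, 9.84, 10.35.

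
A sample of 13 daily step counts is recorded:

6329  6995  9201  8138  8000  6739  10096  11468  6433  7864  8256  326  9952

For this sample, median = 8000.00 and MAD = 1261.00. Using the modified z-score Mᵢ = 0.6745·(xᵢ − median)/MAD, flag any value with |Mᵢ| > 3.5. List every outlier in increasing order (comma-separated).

326

|Mᵢ| > 3.5 ⇔ |xᵢ − 8000.00| > 3.5·1261.00/0.6745 = 6543.37.
So outliers lie outside [1456.63, 14543.37].
326: M = -4.10 → outlier.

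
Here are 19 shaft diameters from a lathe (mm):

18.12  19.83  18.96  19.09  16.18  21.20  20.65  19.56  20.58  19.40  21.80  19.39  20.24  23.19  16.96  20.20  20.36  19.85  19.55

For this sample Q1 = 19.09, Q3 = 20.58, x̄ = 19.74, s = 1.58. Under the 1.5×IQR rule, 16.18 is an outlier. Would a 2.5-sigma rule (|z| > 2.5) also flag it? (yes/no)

z = (16.18 − 19.74) / 1.58 = -2.25.
|z| = 2.25 ≤ 2.5.

no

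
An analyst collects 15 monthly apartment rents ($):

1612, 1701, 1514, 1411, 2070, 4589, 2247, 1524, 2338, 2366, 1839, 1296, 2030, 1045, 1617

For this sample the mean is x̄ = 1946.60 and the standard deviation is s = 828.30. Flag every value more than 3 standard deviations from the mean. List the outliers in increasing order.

Cutoffs at x̄ ± 3s: 1946.60 ± 3·828.30 = [-538.30, 4431.50].
4589: z = 3.19, |z| > 3 → outlier.
Every other value lies within [-538.30, 4431.50].

4589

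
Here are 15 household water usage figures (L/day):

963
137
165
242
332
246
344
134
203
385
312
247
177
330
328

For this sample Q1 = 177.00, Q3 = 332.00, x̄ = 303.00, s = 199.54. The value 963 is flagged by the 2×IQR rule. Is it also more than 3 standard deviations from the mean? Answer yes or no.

yes

z = (963 − 303.00) / 199.54 = 3.31.
|z| = 3.31 > 3.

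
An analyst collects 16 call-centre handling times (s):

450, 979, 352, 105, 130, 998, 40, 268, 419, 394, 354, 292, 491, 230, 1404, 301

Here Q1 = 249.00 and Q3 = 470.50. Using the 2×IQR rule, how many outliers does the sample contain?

IQR = 221.50; fences at 249.00 − 443.00 = -194.00 and 470.50 + 443.00 = 913.50.
Outside the cutoffs: 979, 998, 1404.

3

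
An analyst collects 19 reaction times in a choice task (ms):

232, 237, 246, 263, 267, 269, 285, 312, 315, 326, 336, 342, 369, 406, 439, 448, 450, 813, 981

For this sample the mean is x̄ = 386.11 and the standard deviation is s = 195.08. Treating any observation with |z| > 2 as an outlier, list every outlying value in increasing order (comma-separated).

Cutoffs at x̄ ± 2s: 386.11 ± 2·195.08 = [-4.05, 776.27].
813: z = 2.19, |z| > 2 → outlier.
981: z = 3.05, |z| > 2 → outlier.
Every other value lies within [-4.05, 776.27].

813, 981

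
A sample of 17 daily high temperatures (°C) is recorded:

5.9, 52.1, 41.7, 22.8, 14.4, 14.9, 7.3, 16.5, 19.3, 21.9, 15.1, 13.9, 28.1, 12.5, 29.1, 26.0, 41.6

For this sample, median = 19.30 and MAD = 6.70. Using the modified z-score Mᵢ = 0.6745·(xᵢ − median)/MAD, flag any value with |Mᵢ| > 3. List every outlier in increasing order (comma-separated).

52.1

|Mᵢ| > 3 ⇔ |xᵢ − 19.30| > 3·6.70/0.6745 = 29.80.
So outliers lie outside [-10.50, 49.10].
52.1: M = 3.30 → outlier.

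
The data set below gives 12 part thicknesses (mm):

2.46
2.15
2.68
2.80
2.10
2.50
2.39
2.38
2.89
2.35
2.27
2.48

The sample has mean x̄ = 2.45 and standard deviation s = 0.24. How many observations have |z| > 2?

0

Cutoffs: x̄ ± 2s = [1.97, 2.93].
Every value lies within the cutoffs.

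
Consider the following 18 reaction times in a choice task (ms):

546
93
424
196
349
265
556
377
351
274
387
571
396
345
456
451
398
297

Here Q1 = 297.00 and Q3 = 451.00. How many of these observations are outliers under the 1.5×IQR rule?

0

IQR = 154.00; fences at 297.00 − 231.00 = 66.00 and 451.00 + 231.00 = 682.00.
Every value lies within the cutoffs.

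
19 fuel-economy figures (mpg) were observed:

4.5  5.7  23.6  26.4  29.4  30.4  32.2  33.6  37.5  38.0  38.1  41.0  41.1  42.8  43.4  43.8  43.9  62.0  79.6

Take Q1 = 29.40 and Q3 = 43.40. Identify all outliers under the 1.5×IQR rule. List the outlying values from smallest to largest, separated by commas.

4.5, 5.7, 79.6

IQR = Q3 − Q1 = 43.40 − 29.40 = 14.00.
Lower fence = Q1 − 1.5·IQR = 29.40 − 21.00 = 8.40.
Upper fence = Q3 + 1.5·IQR = 43.40 + 21.00 = 64.40.
4.5 < 8.40 → outlier.
5.7 < 8.40 → outlier.
79.6 > 64.40 → outlier.
All remaining values lie within [8.40, 64.40].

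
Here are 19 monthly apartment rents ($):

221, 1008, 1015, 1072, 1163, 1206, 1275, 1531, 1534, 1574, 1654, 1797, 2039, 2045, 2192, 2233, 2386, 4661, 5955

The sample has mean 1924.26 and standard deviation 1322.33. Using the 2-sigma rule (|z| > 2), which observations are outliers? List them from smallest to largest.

4661, 5955

Cutoffs at x̄ ± 2s: 1924.26 ± 2·1322.33 = [-720.40, 4568.92].
4661: z = 2.07, |z| > 2 → outlier.
5955: z = 3.05, |z| > 2 → outlier.
Every other value lies within [-720.40, 4568.92].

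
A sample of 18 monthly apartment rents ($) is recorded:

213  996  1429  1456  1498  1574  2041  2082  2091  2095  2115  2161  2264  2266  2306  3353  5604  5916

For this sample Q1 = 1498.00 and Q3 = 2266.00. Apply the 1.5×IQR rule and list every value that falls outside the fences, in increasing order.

IQR = Q3 − Q1 = 2266.00 − 1498.00 = 768.00.
Lower fence = Q1 − 1.5·IQR = 1498.00 − 1152.00 = 346.00.
Upper fence = Q3 + 1.5·IQR = 2266.00 + 1152.00 = 3418.00.
213 < 346.00 → outlier.
5604 > 3418.00 → outlier.
5916 > 3418.00 → outlier.
All remaining values lie within [346.00, 3418.00].

213, 5604, 5916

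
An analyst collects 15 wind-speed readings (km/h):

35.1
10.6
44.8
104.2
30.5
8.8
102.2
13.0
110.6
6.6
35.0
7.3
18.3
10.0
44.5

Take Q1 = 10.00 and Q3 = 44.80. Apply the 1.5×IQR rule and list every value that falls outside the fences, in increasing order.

102.2, 104.2, 110.6

IQR = Q3 − Q1 = 44.80 − 10.00 = 34.80.
Lower fence = Q1 − 1.5·IQR = 10.00 − 52.20 = -42.20.
Upper fence = Q3 + 1.5·IQR = 44.80 + 52.20 = 97.00.
102.2 > 97.00 → outlier.
104.2 > 97.00 → outlier.
110.6 > 97.00 → outlier.
All remaining values lie within [-42.20, 97.00].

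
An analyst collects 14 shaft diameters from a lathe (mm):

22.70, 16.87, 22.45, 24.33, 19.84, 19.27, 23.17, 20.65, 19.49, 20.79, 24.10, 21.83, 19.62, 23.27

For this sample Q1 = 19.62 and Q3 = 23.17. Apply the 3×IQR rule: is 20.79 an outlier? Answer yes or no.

IQR = Q3 − Q1 = 23.17 − 19.62 = 3.55.
Lower fence = Q1 − 3·IQR = 19.62 − 10.65 = 8.97.
Upper fence = Q3 + 3·IQR = 23.17 + 10.65 = 33.82.
20.79 lies within [8.97, 33.82].

no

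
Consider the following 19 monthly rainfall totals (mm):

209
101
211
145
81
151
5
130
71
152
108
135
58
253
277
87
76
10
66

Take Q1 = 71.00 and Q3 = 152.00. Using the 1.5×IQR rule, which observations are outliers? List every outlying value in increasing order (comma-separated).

IQR = Q3 − Q1 = 152.00 − 71.00 = 81.00.
Lower fence = Q1 − 1.5·IQR = 71.00 − 121.50 = -50.50.
Upper fence = Q3 + 1.5·IQR = 152.00 + 121.50 = 273.50.
277 > 273.50 → outlier.
All remaining values lie within [-50.50, 273.50].

277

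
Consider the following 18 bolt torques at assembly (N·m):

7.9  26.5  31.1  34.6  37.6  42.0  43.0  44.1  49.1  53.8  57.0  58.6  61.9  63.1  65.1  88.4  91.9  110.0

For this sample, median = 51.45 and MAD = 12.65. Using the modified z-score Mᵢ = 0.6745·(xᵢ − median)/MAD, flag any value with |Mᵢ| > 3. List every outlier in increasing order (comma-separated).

|Mᵢ| > 3 ⇔ |xᵢ − 51.45| > 3·12.65/0.6745 = 56.26.
So outliers lie outside [-4.81, 107.71].
110.0: M = 3.12 → outlier.

110.0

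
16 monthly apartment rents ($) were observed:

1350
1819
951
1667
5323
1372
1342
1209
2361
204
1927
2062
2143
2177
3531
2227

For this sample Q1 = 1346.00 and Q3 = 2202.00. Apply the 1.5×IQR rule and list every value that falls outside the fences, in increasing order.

3531, 5323

IQR = Q3 − Q1 = 2202.00 − 1346.00 = 856.00.
Lower fence = Q1 − 1.5·IQR = 1346.00 − 1284.00 = 62.00.
Upper fence = Q3 + 1.5·IQR = 2202.00 + 1284.00 = 3486.00.
3531 > 3486.00 → outlier.
5323 > 3486.00 → outlier.
All remaining values lie within [62.00, 3486.00].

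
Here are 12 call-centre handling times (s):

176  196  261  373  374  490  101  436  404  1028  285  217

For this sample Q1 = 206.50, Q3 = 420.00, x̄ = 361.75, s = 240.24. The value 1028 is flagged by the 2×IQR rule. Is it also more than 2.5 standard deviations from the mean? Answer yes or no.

yes

z = (1028 − 361.75) / 240.24 = 2.77.
|z| = 2.77 > 2.5.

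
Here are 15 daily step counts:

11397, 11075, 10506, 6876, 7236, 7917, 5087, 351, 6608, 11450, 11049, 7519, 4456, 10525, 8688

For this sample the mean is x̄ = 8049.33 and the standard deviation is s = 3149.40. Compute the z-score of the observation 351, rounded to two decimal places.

-2.44

z = (351 − 8049.33) / 3149.40 = -2.44.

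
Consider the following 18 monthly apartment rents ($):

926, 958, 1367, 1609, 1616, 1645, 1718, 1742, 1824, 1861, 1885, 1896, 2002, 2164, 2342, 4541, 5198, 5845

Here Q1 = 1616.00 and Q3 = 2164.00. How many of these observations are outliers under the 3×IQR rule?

3

IQR = 548.00; fences at 1616.00 − 1644.00 = -28.00 and 2164.00 + 1644.00 = 3808.00.
Outside the cutoffs: 4541, 5198, 5845.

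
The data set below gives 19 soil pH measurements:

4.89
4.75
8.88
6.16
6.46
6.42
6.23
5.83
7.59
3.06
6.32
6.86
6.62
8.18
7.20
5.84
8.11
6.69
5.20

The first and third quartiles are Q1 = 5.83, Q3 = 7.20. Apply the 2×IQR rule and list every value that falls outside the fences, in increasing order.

3.06

IQR = Q3 − Q1 = 7.20 − 5.83 = 1.37.
Lower fence = Q1 − 2·IQR = 5.83 − 2.74 = 3.09.
Upper fence = Q3 + 2·IQR = 7.20 + 2.74 = 9.94.
3.06 < 3.09 → outlier.
All remaining values lie within [3.09, 9.94].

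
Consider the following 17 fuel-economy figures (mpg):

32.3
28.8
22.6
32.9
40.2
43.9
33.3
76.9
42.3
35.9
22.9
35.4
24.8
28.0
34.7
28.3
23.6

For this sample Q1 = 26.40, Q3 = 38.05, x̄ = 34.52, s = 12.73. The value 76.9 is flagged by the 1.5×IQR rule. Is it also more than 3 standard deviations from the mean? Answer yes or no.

yes

z = (76.9 − 34.52) / 12.73 = 3.33.
|z| = 3.33 > 3.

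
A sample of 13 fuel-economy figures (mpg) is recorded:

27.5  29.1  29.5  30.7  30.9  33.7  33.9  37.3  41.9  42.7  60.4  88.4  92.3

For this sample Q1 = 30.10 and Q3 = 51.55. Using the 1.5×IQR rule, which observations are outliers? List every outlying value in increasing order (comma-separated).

IQR = Q3 − Q1 = 51.55 − 30.10 = 21.45.
Lower fence = Q1 − 1.5·IQR = 30.10 − 32.175 = -2.075.
Upper fence = Q3 + 1.5·IQR = 51.55 + 32.175 = 83.725.
88.4 > 83.725 → outlier.
92.3 > 83.725 → outlier.
All remaining values lie within [-2.075, 83.725].

88.4, 92.3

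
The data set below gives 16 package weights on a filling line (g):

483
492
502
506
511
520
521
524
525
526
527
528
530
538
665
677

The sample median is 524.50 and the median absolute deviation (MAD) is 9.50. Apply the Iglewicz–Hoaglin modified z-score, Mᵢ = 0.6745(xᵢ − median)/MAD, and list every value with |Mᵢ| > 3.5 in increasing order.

665, 677

|Mᵢ| > 3.5 ⇔ |xᵢ − 524.50| > 3.5·9.50/0.6745 = 49.30.
So outliers lie outside [475.20, 573.80].
665: M = 9.98 → outlier.
677: M = 10.83 → outlier.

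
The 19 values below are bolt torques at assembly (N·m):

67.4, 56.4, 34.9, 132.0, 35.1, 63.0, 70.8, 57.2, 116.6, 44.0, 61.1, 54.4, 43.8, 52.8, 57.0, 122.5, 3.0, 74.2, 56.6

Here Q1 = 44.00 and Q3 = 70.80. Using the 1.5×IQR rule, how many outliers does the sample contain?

IQR = 26.80; fences at 44.00 − 40.20 = 3.80 and 70.80 + 40.20 = 111.00.
Outside the cutoffs: 3.0, 116.6, 122.5, 132.0.

4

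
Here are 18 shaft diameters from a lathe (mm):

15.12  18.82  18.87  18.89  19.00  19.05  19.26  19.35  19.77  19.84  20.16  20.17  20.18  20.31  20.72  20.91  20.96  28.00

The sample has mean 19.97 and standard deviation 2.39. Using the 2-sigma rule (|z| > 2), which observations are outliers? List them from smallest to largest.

15.12, 28.00

Cutoffs at x̄ ± 2s: 19.97 ± 2·2.39 = [15.19, 24.75].
15.12: z = -2.03, |z| > 2 → outlier.
28.00: z = 3.36, |z| > 2 → outlier.
Every other value lies within [15.19, 24.75].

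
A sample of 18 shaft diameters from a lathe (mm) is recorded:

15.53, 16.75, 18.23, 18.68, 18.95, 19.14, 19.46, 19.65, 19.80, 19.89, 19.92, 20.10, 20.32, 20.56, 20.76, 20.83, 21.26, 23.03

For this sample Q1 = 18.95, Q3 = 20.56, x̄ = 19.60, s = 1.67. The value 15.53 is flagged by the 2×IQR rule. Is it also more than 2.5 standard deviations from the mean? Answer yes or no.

z = (15.53 − 19.60) / 1.67 = -2.44.
|z| = 2.44 ≤ 2.5.

no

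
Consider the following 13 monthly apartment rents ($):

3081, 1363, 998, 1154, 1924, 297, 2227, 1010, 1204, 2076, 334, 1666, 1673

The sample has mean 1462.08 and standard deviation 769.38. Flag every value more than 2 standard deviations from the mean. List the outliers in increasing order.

3081

Cutoffs at x̄ ± 2s: 1462.08 ± 2·769.38 = [-76.68, 3000.84].
3081: z = 2.10, |z| > 2 → outlier.
Every other value lies within [-76.68, 3000.84].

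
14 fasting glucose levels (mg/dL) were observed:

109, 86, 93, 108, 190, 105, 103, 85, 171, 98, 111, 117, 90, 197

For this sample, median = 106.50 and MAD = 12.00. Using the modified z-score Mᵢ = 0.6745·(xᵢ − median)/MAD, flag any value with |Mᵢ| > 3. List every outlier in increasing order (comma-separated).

171, 190, 197

|Mᵢ| > 3 ⇔ |xᵢ − 106.50| > 3·12.00/0.6745 = 53.37.
So outliers lie outside [53.13, 159.87].
171: M = 3.63 → outlier.
190: M = 4.69 → outlier.
197: M = 5.09 → outlier.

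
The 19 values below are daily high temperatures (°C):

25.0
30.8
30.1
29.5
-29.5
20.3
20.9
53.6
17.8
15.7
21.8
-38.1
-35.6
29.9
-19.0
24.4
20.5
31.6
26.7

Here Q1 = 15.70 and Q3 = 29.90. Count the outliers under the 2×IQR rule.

4

IQR = 14.20; fences at 15.70 − 28.40 = -12.70 and 29.90 + 28.40 = 58.30.
Outside the cutoffs: -38.1, -35.6, -29.5, -19.0.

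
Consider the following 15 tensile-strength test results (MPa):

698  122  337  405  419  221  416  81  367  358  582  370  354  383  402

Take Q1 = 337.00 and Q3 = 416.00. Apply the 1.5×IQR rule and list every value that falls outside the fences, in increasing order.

IQR = Q3 − Q1 = 416.00 − 337.00 = 79.00.
Lower fence = Q1 − 1.5·IQR = 337.00 − 118.50 = 218.50.
Upper fence = Q3 + 1.5·IQR = 416.00 + 118.50 = 534.50.
81 < 218.50 → outlier.
122 < 218.50 → outlier.
582 > 534.50 → outlier.
698 > 534.50 → outlier.
All remaining values lie within [218.50, 534.50].

81, 122, 582, 698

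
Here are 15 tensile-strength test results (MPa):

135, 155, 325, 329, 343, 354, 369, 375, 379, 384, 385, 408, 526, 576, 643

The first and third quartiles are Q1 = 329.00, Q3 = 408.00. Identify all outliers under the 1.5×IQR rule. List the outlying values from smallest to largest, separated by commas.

IQR = Q3 − Q1 = 408.00 − 329.00 = 79.00.
Lower fence = Q1 − 1.5·IQR = 329.00 − 118.50 = 210.50.
Upper fence = Q3 + 1.5·IQR = 408.00 + 118.50 = 526.50.
135 < 210.50 → outlier.
155 < 210.50 → outlier.
576 > 526.50 → outlier.
643 > 526.50 → outlier.
All remaining values lie within [210.50, 526.50].

135, 155, 576, 643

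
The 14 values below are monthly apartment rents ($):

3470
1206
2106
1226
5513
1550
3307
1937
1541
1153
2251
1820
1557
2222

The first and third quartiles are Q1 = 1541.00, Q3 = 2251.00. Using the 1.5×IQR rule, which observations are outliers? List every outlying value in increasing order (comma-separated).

IQR = Q3 − Q1 = 2251.00 − 1541.00 = 710.00.
Lower fence = Q1 − 1.5·IQR = 1541.00 − 1065.00 = 476.00.
Upper fence = Q3 + 1.5·IQR = 2251.00 + 1065.00 = 3316.00.
3470 > 3316.00 → outlier.
5513 > 3316.00 → outlier.
All remaining values lie within [476.00, 3316.00].

3470, 5513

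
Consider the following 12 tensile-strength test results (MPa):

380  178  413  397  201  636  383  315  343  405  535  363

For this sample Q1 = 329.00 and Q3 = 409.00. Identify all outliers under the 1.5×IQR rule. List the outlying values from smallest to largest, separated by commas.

IQR = Q3 − Q1 = 409.00 − 329.00 = 80.00.
Lower fence = Q1 − 1.5·IQR = 329.00 − 120.00 = 209.00.
Upper fence = Q3 + 1.5·IQR = 409.00 + 120.00 = 529.00.
178 < 209.00 → outlier.
201 < 209.00 → outlier.
535 > 529.00 → outlier.
636 > 529.00 → outlier.
All remaining values lie within [209.00, 529.00].

178, 201, 535, 636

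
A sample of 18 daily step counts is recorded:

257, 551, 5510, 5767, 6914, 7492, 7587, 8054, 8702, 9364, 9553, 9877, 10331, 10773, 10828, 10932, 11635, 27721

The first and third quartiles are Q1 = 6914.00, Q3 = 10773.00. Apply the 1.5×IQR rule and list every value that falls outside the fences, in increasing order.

IQR = Q3 − Q1 = 10773.00 − 6914.00 = 3859.00.
Lower fence = Q1 − 1.5·IQR = 6914.00 − 5788.50 = 1125.50.
Upper fence = Q3 + 1.5·IQR = 10773.00 + 5788.50 = 16561.50.
257 < 1125.50 → outlier.
551 < 1125.50 → outlier.
27721 > 16561.50 → outlier.
All remaining values lie within [1125.50, 16561.50].

257, 551, 27721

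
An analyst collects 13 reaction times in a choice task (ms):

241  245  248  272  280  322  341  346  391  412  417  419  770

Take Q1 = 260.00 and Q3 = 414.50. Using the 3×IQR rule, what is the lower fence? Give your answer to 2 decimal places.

IQR = Q3 − Q1 = 414.50 − 260.00 = 154.50.
Lower fence = Q1 − 3·IQR = 260.00 − 463.50 = -203.50.
Upper fence = Q3 + 3·IQR = 414.50 + 463.50 = 878.00.

-203.50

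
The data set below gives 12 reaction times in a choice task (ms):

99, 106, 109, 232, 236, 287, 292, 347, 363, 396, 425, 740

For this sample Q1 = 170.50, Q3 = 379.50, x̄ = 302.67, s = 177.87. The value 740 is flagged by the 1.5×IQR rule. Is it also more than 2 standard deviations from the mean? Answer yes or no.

z = (740 − 302.67) / 177.87 = 2.46.
|z| = 2.46 > 2.

yes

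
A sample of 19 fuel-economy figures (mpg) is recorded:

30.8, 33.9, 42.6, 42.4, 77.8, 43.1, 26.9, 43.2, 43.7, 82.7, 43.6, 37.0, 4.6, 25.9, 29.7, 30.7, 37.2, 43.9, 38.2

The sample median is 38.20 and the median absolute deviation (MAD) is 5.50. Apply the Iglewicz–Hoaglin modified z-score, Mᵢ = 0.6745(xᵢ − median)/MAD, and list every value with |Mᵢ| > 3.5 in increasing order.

4.6, 77.8, 82.7

|Mᵢ| > 3.5 ⇔ |xᵢ − 38.20| > 3.5·5.50/0.6745 = 28.54.
So outliers lie outside [9.66, 66.74].
4.6: M = -4.12 → outlier.
77.8: M = 4.86 → outlier.
82.7: M = 5.46 → outlier.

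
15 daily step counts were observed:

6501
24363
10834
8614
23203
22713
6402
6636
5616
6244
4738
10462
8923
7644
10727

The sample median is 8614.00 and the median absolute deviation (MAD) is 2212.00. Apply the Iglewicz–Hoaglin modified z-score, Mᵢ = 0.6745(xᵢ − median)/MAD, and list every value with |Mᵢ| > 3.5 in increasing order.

|Mᵢ| > 3.5 ⇔ |xᵢ − 8614.00| > 3.5·2212.00/0.6745 = 11478.13.
So outliers lie outside [-2864.13, 20092.13].
22713: M = 4.30 → outlier.
23203: M = 4.45 → outlier.
24363: M = 4.80 → outlier.

22713, 23203, 24363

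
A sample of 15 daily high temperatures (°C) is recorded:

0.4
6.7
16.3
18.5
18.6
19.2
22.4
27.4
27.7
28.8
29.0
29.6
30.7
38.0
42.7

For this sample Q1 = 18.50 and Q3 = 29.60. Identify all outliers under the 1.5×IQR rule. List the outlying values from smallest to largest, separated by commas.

0.4

IQR = Q3 − Q1 = 29.60 − 18.50 = 11.10.
Lower fence = Q1 − 1.5·IQR = 18.50 − 16.65 = 1.85.
Upper fence = Q3 + 1.5·IQR = 29.60 + 16.65 = 46.25.
0.4 < 1.85 → outlier.
All remaining values lie within [1.85, 46.25].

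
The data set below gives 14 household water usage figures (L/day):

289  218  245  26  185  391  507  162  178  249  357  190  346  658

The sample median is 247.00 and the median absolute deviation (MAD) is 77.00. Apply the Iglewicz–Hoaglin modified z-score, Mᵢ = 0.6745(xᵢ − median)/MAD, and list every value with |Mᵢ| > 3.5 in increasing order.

658

|Mᵢ| > 3.5 ⇔ |xᵢ − 247.00| > 3.5·77.00/0.6745 = 399.56.
So outliers lie outside [-152.56, 646.56].
658: M = 3.60 → outlier.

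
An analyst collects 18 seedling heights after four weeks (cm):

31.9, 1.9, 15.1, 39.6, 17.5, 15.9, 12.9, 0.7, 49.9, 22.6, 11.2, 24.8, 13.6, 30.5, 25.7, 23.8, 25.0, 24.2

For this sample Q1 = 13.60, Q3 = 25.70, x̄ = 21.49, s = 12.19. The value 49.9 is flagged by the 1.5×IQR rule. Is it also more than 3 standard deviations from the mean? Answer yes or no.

no

z = (49.9 − 21.49) / 12.19 = 2.33.
|z| = 2.33 ≤ 3.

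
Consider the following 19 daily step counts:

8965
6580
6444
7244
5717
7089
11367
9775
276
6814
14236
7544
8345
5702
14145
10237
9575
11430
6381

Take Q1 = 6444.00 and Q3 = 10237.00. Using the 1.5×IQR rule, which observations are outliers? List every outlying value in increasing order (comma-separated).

276

IQR = Q3 − Q1 = 10237.00 − 6444.00 = 3793.00.
Lower fence = Q1 − 1.5·IQR = 6444.00 − 5689.50 = 754.50.
Upper fence = Q3 + 1.5·IQR = 10237.00 + 5689.50 = 15926.50.
276 < 754.50 → outlier.
All remaining values lie within [754.50, 15926.50].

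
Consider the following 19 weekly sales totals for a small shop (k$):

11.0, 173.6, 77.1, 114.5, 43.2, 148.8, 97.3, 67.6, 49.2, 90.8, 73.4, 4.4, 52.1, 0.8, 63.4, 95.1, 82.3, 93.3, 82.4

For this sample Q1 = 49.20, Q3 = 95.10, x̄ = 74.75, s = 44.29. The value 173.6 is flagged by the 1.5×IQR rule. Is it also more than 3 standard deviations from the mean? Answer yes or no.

z = (173.6 − 74.75) / 44.29 = 2.23.
|z| = 2.23 ≤ 3.

no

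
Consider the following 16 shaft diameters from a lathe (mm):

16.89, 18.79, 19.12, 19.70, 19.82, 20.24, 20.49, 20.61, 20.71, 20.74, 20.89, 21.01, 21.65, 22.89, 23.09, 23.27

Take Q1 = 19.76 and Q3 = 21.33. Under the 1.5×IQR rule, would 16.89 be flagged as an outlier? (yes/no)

IQR = Q3 − Q1 = 21.33 − 19.76 = 1.57.
Lower fence = Q1 − 1.5·IQR = 19.76 − 2.355 = 17.405.
Upper fence = Q3 + 1.5·IQR = 21.33 + 2.355 = 23.685.
16.89 lies below the lower fence.

yes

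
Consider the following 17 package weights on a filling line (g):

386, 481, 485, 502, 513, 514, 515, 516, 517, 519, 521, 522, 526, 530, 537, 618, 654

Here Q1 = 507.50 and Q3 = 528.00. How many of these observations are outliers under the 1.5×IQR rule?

IQR = 20.50; fences at 507.50 − 30.75 = 476.75 and 528.00 + 30.75 = 558.75.
Outside the cutoffs: 386, 618, 654.

3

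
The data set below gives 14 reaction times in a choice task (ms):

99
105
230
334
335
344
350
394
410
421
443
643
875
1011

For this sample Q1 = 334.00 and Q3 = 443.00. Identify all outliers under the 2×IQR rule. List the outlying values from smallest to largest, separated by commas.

IQR = Q3 − Q1 = 443.00 − 334.00 = 109.00.
Lower fence = Q1 − 2·IQR = 334.00 − 218.00 = 116.00.
Upper fence = Q3 + 2·IQR = 443.00 + 218.00 = 661.00.
99 < 116.00 → outlier.
105 < 116.00 → outlier.
875 > 661.00 → outlier.
1011 > 661.00 → outlier.
All remaining values lie within [116.00, 661.00].

99, 105, 875, 1011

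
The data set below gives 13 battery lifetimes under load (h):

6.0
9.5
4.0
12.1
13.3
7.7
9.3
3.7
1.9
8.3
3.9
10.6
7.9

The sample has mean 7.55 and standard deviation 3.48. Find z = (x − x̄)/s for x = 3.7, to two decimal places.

z = (3.7 − 7.55) / 3.48 = -1.11.

-1.11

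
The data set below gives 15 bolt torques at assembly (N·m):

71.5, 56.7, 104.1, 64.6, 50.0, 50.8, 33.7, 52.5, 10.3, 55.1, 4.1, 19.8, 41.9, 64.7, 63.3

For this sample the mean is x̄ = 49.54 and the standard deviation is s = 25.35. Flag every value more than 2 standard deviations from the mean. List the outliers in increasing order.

Cutoffs at x̄ ± 2s: 49.54 ± 2·25.35 = [-1.16, 100.24].
104.1: z = 2.15, |z| > 2 → outlier.
Every other value lies within [-1.16, 100.24].

104.1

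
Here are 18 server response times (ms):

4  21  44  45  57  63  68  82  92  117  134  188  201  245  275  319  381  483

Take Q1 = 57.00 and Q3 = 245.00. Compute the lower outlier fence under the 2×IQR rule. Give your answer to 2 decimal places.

IQR = Q3 − Q1 = 245.00 − 57.00 = 188.00.
Lower fence = Q1 − 2·IQR = 57.00 − 376.00 = -319.00.
Upper fence = Q3 + 2·IQR = 245.00 + 376.00 = 621.00.

-319.00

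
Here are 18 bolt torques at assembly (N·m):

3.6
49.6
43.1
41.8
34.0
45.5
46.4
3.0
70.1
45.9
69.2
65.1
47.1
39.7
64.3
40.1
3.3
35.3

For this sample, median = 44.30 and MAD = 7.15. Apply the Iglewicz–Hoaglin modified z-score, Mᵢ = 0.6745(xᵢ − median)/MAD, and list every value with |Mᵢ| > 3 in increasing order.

|Mᵢ| > 3 ⇔ |xᵢ − 44.30| > 3·7.15/0.6745 = 31.80.
So outliers lie outside [12.50, 76.10].
3.0: M = -3.90 → outlier.
3.3: M = -3.87 → outlier.
3.6: M = -3.84 → outlier.

3.0, 3.3, 3.6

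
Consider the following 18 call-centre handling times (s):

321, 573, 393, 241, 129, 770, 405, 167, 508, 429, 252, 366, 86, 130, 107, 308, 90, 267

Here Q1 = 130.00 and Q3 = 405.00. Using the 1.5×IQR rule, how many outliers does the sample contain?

IQR = 275.00; fences at 130.00 − 412.50 = -282.50 and 405.00 + 412.50 = 817.50.
Every value lies within the cutoffs.

0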